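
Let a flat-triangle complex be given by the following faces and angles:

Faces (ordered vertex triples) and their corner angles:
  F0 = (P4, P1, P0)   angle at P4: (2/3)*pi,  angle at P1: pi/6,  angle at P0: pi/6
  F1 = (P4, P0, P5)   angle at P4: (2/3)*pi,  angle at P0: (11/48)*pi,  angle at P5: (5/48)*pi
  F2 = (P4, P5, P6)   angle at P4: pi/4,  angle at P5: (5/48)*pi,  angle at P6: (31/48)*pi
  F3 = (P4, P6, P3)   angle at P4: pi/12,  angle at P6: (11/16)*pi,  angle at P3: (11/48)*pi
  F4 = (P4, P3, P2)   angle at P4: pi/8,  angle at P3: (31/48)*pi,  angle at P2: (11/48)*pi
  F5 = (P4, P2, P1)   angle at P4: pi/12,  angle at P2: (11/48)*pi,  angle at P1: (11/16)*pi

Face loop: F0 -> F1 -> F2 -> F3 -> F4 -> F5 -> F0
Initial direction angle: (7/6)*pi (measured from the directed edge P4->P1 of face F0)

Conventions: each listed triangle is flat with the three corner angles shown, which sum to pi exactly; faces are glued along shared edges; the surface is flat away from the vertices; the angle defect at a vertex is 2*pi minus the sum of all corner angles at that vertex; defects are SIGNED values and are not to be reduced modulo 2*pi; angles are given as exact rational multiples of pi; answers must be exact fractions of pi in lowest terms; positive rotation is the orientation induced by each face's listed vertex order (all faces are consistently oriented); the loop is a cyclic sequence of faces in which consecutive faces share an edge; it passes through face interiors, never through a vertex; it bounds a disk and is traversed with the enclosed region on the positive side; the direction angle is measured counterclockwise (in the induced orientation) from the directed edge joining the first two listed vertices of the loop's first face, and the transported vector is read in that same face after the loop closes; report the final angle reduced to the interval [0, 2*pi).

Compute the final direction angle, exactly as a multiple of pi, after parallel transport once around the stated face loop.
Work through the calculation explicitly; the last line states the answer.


enclosed vertex P4: corner angles sum to (15/8)*pi, defect = 2*pi - (15/8)*pi = pi/8
adding the enclosed defects to the starting angle (mod 2*pi, induced orientation) gives the holonomy
final angle = (7/6)*pi + pi/8 = (31/24)*pi (mod 2*pi)

Answer: final direction angle = (31/24)*pi


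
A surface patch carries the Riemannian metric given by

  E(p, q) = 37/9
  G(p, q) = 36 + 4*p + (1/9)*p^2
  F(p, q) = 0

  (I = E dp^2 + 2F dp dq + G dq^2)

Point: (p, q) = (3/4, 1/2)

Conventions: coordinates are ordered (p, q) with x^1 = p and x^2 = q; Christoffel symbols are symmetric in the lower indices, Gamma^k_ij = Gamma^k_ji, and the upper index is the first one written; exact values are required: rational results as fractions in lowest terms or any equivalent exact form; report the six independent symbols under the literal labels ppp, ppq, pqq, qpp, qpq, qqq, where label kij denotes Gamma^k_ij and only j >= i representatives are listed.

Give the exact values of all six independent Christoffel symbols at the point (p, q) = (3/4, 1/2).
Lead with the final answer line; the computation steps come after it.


Answer: Gamma_ppp = 0, Gamma_ppq = 0, Gamma_pqq = -75/148, Gamma_qpp = 0, Gamma_qpq = 4/75, Gamma_qqq = 0

E = 37/9, F = 0, G = 625/16 at the point
E_p = 0, E_q = 0, F_p = 0, F_q = 0, G_p = 25/6, G_q = 0
EG - F^2 = 23125/144;  g^inv = (144/23125) * [[625/16, 0], [0, 37/9]]
first-kind symbols [ij,l] = (1/2)(d_i g_jl + d_j g_il - d_l g_ij): [pp,p] = E_p/2 = 0, [pp,q] = F_p - E_q/2 = 0, [pq,p] = E_q/2 = 0, [pq,q] = G_p/2 = 25/12, [qq,p] = F_q - G_p/2 = -25/12, [qq,q] = G_q/2 = 0
Gamma^p_ij = (G*[ij,p] - F*[ij,q])/(EG - F^2), Gamma^q_ij = (E*[ij,q] - F*[ij,p])/(EG - F^2)


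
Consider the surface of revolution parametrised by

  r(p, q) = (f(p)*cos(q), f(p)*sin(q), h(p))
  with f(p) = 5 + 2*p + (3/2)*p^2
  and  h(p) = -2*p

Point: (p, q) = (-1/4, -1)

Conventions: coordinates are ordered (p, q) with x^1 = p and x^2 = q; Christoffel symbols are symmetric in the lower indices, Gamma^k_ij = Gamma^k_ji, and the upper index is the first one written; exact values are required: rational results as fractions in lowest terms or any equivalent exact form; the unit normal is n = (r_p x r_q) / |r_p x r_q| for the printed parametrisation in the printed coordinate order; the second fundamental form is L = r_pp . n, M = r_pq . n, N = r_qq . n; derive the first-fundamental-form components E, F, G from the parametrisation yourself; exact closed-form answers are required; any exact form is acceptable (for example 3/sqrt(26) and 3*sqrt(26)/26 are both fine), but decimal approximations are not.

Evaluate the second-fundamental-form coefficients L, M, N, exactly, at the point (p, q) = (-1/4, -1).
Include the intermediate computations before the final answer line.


f = 147/32, f' = 5/4, f'' = 3, h' = -2, h'' = 0
E = 89/16, F = 0, G = 21609/1024; answer radicand W^2 = 89/16
unnormalised second-form numerators: l = 6, m = 0, n = -147/16; L = l/sqrt(89/16), and similarly M = m/sqrt(W^2), N = n/sqrt(W^2)

Answer: L = 24*sqrt(89)/89, M = 0, N = -147*sqrt(89)/356


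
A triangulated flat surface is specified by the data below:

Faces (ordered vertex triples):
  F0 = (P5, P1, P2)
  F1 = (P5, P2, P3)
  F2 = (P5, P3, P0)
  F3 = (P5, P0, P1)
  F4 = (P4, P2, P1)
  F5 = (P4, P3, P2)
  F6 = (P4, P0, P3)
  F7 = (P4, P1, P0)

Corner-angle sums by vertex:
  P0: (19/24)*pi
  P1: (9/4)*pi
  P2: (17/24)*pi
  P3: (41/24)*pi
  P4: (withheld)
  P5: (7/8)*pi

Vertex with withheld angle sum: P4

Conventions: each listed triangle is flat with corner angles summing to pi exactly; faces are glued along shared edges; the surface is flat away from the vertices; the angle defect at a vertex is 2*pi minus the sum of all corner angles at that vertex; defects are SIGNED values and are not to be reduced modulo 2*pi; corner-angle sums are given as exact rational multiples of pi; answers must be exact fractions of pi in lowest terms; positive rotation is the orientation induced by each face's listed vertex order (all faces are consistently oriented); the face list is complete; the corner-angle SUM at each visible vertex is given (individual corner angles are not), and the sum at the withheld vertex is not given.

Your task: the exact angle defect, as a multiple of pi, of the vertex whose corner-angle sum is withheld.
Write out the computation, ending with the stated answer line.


V = 6, E = 12, F = 8; chi = V - E + F = 2
Gauss-Bonnet: total defect = 2*pi*chi = 4*pi; visible defects sum to (11/3)*pi

Answer: defect(P4) = pi/3


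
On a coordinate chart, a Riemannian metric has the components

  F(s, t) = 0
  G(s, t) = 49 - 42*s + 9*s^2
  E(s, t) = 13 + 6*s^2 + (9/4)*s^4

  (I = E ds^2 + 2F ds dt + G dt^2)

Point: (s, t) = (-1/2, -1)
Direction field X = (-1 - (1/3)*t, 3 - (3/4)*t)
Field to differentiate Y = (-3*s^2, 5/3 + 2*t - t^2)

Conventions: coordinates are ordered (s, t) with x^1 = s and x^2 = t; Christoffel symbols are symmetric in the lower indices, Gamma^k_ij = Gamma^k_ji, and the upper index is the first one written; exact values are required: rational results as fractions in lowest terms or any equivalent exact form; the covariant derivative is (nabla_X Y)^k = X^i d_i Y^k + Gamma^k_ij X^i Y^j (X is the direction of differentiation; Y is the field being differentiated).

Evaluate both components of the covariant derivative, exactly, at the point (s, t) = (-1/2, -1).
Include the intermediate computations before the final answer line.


E = 937/64, F = 0, G = 289/4 at the point
E_s = -57/8, E_t = 0, F_s = 0, F_t = 0, G_s = -51, G_t = 0
EG - F^2 = 270793/256;  g^inv = (256/270793) * [[289/4, 0], [0, 937/64]]
first-kind symbols [ij,l] = (1/2)(d_i g_jl + d_j g_il - d_l g_ij): [ss,s] = E_s/2 = -57/16, [ss,t] = F_s - E_t/2 = 0, [st,s] = E_t/2 = 0, [st,t] = G_s/2 = -51/2, [tt,s] = F_t - G_s/2 = 51/2, [tt,t] = G_t/2 = 0
Gamma^s_ij = (G*[ij,s] - F*[ij,t])/(EG - F^2), Gamma^t_ij = (E*[ij,t] - F*[ij,s])/(EG - F^2)
Gamma_sss = -228/937, Gamma_sst = 0, Gamma_stt = 1632/937, Gamma_tss = 0, Gamma_tst = -6/17, Gamma_ttt = 0
X = (-2/3, 15/4), Y = (-3/4, -4/3) at the point

Answer: (nabla_X Y)^s = -10148/937, (nabla_X Y)^t = 6397/408


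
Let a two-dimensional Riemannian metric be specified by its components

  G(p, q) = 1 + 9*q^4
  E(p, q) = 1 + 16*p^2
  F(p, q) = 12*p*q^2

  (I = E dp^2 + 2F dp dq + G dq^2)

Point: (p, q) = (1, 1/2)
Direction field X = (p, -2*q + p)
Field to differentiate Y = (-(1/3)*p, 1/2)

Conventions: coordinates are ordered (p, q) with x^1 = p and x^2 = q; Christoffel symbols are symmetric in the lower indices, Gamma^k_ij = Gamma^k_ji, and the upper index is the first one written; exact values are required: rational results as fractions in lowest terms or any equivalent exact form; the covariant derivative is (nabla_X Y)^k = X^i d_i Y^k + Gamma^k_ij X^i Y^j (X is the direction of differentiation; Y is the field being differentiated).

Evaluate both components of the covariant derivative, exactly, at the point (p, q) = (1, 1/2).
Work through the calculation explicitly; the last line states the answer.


E = 17, F = 3, G = 25/16 at the point
E_p = 32, E_q = 0, F_p = 3, F_q = 12, G_p = 0, G_q = 9/2
EG - F^2 = 281/16;  g^inv = (16/281) * [[25/16, -3], [-3, 17]]
first-kind symbols [ij,l] = (1/2)(d_i g_jl + d_j g_il - d_l g_ij): [pp,p] = E_p/2 = 16, [pp,q] = F_p - E_q/2 = 3, [pq,p] = E_q/2 = 0, [pq,q] = G_p/2 = 0, [qq,p] = F_q - G_p/2 = 12, [qq,q] = G_q/2 = 9/4
Gamma^p_ij = (G*[ij,p] - F*[ij,q])/(EG - F^2), Gamma^q_ij = (E*[ij,q] - F*[ij,p])/(EG - F^2)
Gamma_ppp = 256/281, Gamma_ppq = 0, Gamma_pqq = 192/281, Gamma_qpp = 48/281, Gamma_qpq = 0, Gamma_qqq = 36/281
X = (1, 0), Y = (-1/3, 1/2) at the point

Answer: (nabla_X Y)^p = -179/281, (nabla_X Y)^q = -16/281


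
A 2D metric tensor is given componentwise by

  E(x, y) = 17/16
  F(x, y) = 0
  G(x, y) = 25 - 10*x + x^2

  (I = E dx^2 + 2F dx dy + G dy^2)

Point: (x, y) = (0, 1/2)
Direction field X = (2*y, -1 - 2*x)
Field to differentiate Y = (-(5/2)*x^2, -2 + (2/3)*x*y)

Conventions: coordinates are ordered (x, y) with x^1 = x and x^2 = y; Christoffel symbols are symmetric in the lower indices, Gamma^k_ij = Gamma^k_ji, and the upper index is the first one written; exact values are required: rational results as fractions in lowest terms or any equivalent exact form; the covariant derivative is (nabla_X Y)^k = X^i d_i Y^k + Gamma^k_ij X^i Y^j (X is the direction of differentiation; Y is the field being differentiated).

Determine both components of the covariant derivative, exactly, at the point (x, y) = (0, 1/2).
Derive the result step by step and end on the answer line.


E = 17/16, F = 0, G = 25 at the point
E_x = 0, E_y = 0, F_x = 0, F_y = 0, G_x = -10, G_y = 0
EG - F^2 = 425/16;  g^inv = (16/425) * [[25, 0], [0, 17/16]]
first-kind symbols [ij,l] = (1/2)(d_i g_jl + d_j g_il - d_l g_ij): [xx,x] = E_x/2 = 0, [xx,y] = F_x - E_y/2 = 0, [xy,x] = E_y/2 = 0, [xy,y] = G_x/2 = -5, [yy,x] = F_y - G_x/2 = 5, [yy,y] = G_y/2 = 0
Gamma^x_ij = (G*[ij,x] - F*[ij,y])/(EG - F^2), Gamma^y_ij = (E*[ij,y] - F*[ij,x])/(EG - F^2)
Gamma_xxx = 0, Gamma_xxy = 0, Gamma_xyy = 80/17, Gamma_yxx = 0, Gamma_yxy = -1/5, Gamma_yyy = 0
X = (1, -1), Y = (0, -2) at the point

Answer: (nabla_X Y)^x = 160/17, (nabla_X Y)^y = 11/15


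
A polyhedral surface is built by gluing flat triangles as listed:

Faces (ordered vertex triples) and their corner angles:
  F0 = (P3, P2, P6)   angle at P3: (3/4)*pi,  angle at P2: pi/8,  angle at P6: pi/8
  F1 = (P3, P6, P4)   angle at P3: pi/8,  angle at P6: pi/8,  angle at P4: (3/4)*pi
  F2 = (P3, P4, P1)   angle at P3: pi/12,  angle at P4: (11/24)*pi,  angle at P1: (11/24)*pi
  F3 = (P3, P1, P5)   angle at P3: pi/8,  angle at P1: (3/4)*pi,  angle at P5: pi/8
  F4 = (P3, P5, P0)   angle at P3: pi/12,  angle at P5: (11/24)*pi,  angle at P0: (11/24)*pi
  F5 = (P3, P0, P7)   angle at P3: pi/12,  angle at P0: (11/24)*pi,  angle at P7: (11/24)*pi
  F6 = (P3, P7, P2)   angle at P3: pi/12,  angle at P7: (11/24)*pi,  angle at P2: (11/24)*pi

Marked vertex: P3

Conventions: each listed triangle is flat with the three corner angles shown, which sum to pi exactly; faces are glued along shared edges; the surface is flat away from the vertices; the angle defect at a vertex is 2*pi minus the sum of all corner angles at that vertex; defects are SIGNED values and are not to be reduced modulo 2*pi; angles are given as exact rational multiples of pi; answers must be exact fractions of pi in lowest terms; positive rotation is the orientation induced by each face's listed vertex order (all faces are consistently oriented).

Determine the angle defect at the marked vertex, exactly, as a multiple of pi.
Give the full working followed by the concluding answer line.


Sum of corner angles at P3: (4/3)*pi
defect = 2*pi - (4/3)*pi

Answer: defect(P3) = (2/3)*pi


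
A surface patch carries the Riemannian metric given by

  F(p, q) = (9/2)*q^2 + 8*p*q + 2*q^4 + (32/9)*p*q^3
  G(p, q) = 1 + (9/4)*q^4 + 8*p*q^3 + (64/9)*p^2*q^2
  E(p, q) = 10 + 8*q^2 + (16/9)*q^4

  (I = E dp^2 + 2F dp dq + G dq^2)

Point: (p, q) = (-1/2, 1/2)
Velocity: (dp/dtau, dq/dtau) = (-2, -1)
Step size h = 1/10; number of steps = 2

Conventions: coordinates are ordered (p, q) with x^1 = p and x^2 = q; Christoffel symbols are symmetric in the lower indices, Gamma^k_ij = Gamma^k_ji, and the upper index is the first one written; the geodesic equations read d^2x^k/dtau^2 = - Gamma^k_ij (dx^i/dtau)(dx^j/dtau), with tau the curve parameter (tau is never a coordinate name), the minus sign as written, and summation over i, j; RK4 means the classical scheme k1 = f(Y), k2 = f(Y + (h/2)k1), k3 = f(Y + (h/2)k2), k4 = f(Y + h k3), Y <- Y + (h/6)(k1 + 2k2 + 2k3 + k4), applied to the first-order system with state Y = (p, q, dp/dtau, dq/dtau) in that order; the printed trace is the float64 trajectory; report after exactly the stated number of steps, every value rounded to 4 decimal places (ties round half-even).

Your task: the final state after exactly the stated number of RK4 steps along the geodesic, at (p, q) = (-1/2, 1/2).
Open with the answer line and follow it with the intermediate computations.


Answer: p = -0.9242, q = 0.3031, dp/dtau = -2.2100, dq/dtau = -0.9694

f(Y) = (dp/dtau, dq/dtau, -Gamma^p_ij Y'^i Y'^j, -Gamma^q_ij Y'^i Y'^j) with the Gammas evaluated at the stage position; h = 0.100000; intermediate values shown to 6 dp
step 0: p = -0.5000, q = 0.5000, dp/dtau = -2.0000, dq/dtau = -1.0000
step 1:
  k1: at (p, q) = (-0.500000, 0.500000), (dp/dtau, dq/dtau) = (-2.000000, -1.000000); Gamma_ppp = 0.000000, Gamma_ppq = 0.364413, Gamma_pqq = 0.045552, Gamma_qpp = 0.000000, Gamma_qpq = -0.031886, Gamma_qqq = -0.003986; k1 = (-2.000000, -1.000000, -1.503203, 0.131530)
  k2: at (p, q) = (-0.600000, 0.450000), (dp/dtau, dq/dtau) = (-2.075160, -0.993423); Gamma_ppp = 0.000000, Gamma_ppq = 0.330688, Gamma_pqq = -0.068893, Gamma_qpp = 0.000000, Gamma_qpq = -0.042094, Gamma_qqq = 0.008770; k2 = (-2.075160, -0.993423, -1.295446, 0.164902)
  k3: at (p, q) = (-0.603758, 0.450329), (dp/dtau, dq/dtau) = (-2.064772, -0.991755); Gamma_ppp = 0.000000, Gamma_ppq = 0.330791, Gamma_pqq = -0.071353, Gamma_qpp = 0.000000, Gamma_qpq = -0.042567, Gamma_qqq = 0.009182; k3 = (-2.064772, -0.991755, -1.284570, 0.165303)
  k4: at (p, q) = (-0.706477, 0.400825), (dp/dtau, dq/dtau) = (-2.128457, -0.983470); Gamma_ppp = 0.000000, Gamma_ppq = 0.296284, Gamma_pqq = -0.188899, Gamma_qpp = 0.000000, Gamma_qpq = -0.047393, Gamma_qqq = 0.030216; k4 = (-2.128457, -0.983470, -1.057701, 0.169187)
  Y <- Y + (h/6)(k1 + 2k2 + 2k3 + k4): p = -0.7068, q = 0.4008, dp/dtau = -2.1287, dq/dtau = -0.9840
step 2:
  k1: at (p, q) = (-0.706805, 0.400770), (dp/dtau, dq/dtau) = (-2.128682, -0.983981); Gamma_ppp = 0.000000, Gamma_ppq = 0.296239, Gamma_pqq = -0.189184, Gamma_qpp = 0.000000, Gamma_qpq = -0.047416, Gamma_qqq = 0.030281; k1 = (-2.128682, -0.983981, -1.057824, 0.169313)
  k2: at (p, q) = (-0.813239, 0.351570), (dp/dtau, dq/dtau) = (-2.181573, -0.975516); Gamma_ppp = 0.000000, Gamma_ppq = 0.261440, Gamma_pqq = -0.310634, Gamma_qpp = 0.000000, Gamma_qpq = -0.047667, Gamma_qqq = 0.056637; k2 = (-2.181573, -0.975516, -0.817165, 0.148991)
  k3: at (p, q) = (-0.815884, 0.351994), (dp/dtau, dq/dtau) = (-2.169540, -0.976532); Gamma_ppp = 0.000000, Gamma_ppq = 0.261651, Gamma_pqq = -0.312122, Gamma_qpp = 0.000000, Gamma_qpq = -0.047944, Gamma_qqq = 0.057192; k3 = (-2.169540, -0.976532, -0.811038, 0.148612)
  k4: at (p, q) = (-0.923759, 0.303116), (dp/dtau, dq/dtau) = (-2.209786, -0.969120); Gamma_ppp = 0.000000, Gamma_ppq = 0.226959, Gamma_pqq = -0.436337, Gamma_qpp = 0.000000, Gamma_qpq = -0.044255, Gamma_qqq = 0.085082; k4 = (-2.209786, -0.969120, -0.562281, 0.109640)
  Y <- Y + (h/6)(k1 + 2k2 + 2k3 + k4): p = -0.9242, q = 0.3031, dp/dtau = -2.2100, dq/dtau = -0.9694


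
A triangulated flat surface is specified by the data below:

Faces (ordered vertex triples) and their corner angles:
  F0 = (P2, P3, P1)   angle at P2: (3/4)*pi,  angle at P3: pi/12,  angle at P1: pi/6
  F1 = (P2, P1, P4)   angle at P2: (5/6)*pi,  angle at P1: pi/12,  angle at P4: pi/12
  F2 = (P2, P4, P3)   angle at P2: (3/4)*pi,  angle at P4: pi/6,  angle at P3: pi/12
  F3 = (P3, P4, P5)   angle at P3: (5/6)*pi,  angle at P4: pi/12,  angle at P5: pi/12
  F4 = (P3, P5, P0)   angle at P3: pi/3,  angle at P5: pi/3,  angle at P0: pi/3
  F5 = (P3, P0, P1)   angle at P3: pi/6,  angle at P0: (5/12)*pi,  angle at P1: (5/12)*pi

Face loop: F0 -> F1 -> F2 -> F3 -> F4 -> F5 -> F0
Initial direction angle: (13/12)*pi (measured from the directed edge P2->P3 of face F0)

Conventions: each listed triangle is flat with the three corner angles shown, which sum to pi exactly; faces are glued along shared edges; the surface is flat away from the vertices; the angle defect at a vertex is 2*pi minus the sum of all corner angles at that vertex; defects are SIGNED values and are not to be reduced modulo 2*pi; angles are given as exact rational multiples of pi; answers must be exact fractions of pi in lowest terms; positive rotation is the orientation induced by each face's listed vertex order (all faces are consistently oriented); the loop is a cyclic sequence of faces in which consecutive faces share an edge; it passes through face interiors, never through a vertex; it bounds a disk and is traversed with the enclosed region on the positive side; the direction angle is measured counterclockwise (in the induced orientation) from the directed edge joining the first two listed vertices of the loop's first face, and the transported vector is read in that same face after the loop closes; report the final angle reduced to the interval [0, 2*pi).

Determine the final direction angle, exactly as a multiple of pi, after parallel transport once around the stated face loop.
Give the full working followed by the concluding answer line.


enclosed vertex P2: corner angles sum to (7/3)*pi, defect = 2*pi - (7/3)*pi = -pi/3
enclosed vertex P3: corner angles sum to (3/2)*pi, defect = 2*pi - (3/2)*pi = pi/2
transport around the loop rotates by the sum of enclosed defects; add to the initial angle mod 2*pi
final angle = (13/12)*pi + pi/6 = (5/4)*pi (mod 2*pi)

Answer: final direction angle = (5/4)*pi


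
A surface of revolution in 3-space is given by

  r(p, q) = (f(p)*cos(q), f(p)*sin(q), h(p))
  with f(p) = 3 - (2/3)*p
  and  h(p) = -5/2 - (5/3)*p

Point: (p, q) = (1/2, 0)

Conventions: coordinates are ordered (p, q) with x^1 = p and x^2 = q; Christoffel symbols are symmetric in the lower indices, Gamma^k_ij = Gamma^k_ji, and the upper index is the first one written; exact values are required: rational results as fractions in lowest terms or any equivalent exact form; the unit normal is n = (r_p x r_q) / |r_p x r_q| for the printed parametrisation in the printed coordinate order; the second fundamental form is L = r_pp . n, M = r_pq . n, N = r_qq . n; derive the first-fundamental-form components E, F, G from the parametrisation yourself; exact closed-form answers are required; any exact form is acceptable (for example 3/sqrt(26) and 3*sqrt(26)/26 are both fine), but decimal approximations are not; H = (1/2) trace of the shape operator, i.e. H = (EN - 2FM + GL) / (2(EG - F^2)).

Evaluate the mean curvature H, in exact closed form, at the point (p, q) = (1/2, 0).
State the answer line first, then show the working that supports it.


Answer: H = -15*sqrt(29)/464

f = 8/3, f' = -2/3, f'' = 0, h' = -5/3, h'' = 0
E = 29/9, F = 0, G = 64/9; answer radicand W^2 = 29/9
unnormalised second-form numerators: l = 0, m = 0, n = -40/9; L = l/sqrt(29/9), and similarly M = m/sqrt(W^2), N = n/sqrt(W^2)
H = (E*n - 2*F*m + G*l) / (2*(EG - F^2)*sqrt(W^2)); E*n - 2*F*m + G*l = -1160/81, EG - F^2 = 1856/81, so H = (-5/16)/sqrt(29/9)


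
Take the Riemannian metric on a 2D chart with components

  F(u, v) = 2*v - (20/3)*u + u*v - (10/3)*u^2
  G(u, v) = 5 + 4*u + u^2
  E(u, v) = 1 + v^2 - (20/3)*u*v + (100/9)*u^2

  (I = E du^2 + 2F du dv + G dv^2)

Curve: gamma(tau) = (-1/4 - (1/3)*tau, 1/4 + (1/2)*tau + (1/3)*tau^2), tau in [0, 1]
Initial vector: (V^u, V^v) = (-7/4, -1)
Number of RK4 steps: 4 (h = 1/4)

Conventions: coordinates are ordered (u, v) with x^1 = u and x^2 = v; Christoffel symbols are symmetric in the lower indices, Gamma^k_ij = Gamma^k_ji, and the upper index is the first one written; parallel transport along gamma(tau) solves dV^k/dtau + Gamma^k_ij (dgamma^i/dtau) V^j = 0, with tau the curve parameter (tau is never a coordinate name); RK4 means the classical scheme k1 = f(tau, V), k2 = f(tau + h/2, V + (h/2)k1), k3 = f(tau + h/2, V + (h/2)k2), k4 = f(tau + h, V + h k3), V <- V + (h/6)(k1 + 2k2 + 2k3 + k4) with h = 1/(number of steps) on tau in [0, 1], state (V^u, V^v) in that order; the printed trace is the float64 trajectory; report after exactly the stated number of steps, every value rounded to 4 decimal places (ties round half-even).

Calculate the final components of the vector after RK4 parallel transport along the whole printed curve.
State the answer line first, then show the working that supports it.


Answer: V^u = -1.1095, V^v = -0.4457

gamma'(tau) = (-1/3, 1/2 + (2/3)*tau); f(tau, V)^k = -Gamma^k_ij(gamma(tau)) gamma'^i(tau) V^j; h = 1/4; intermediate values shown to 6 dp
curve data and Christoffel symbols at the stage parameters:
  tau = 0.000000: gamma = (-0.250000, 0.250000), gamma' = (-0.333333, 0.500000); Gamma_uuu = -0.689655, Gamma_uuv = 0.206897, Gamma_uvv = 0.000000, Gamma_vuu = -1.114058, Gamma_vuv = 0.334218, Gamma_vvv = 0.000000
  tau = 0.125000: gamma = (-0.291667, 0.317708), gamma' = (-0.333333, 0.583333); Gamma_uuu = -0.770247, Gamma_uuv = 0.231074, Gamma_uvv = 0.000000, Gamma_vuu = -1.020085, Gamma_vuv = 0.306025, Gamma_vvv = 0.000000
  tau = 0.250000: gamma = (-0.333333, 0.395833), gamma' = (-0.333333, 0.666667); Gamma_uuu = -0.830456, Gamma_uuv = 0.249137, Gamma_uvv = 0.000000, Gamma_vuu = -0.918477, Gamma_vuv = 0.275543, Gamma_vvv = 0.000000
  tau = 0.375000: gamma = (-0.375000, 0.484375), gamma' = (-0.333333, 0.750000); Gamma_uuu = -0.869533, Gamma_uuv = 0.260860, Gamma_uvv = 0.000000, Gamma_vuu = -0.814698, Gamma_vuv = 0.244409, Gamma_vvv = 0.000000
  tau = 0.500000: gamma = (-0.416667, 0.583333), gamma' = (-0.333333, 0.833333); Gamma_uuu = -0.888796, Gamma_uuv = 0.266639, Gamma_uvv = 0.000000, Gamma_vuu = -0.713541, Gamma_vuv = 0.214062, Gamma_vvv = 0.000000
  tau = 0.625000: gamma = (-0.458333, 0.692708), gamma' = (-0.333333, 0.916667); Gamma_uuu = -0.890978, Gamma_uuv = 0.267294, Gamma_uvv = 0.000000, Gamma_vuu = -0.618600, Gamma_vuv = 0.185580, Gamma_vvv = 0.000000
  tau = 0.750000: gamma = (-0.500000, 0.812500), gamma' = (-0.333333, 1.000000); Gamma_uuu = -0.879486, Gamma_uuv = 0.263846, Gamma_uvv = 0.000000, Gamma_vuu = -0.532126, Gamma_vuv = 0.159638, Gamma_vvv = 0.000000
  tau = 0.875000: gamma = (-0.541667, 0.942708), gamma' = (-0.333333, 1.083333); Gamma_uuu = -0.857785, Gamma_uuv = 0.257336, Gamma_uvv = 0.000000, Gamma_vuu = -0.455173, Gamma_vuv = 0.136552, Gamma_vvv = 0.000000
  tau = 1.000000: gamma = (-0.583333, 1.083333), gamma' = (-0.333333, 1.166667); Gamma_uuu = -0.829002, Gamma_uuv = 0.248701, Gamma_uvv = 0.000000, Gamma_vuu = -0.387882, Gamma_vuv = 0.116365, Gamma_vvv = 0.000000
step 0: V^u = -1.7500, V^v = -1.0000
step 1: k1 = (0.514368, 0.830902), k2 = (0.591000, 0.782697), k3 = (0.586785, 0.777115), k4 = (0.643208, 0.711382); V <- V + (h/6)(k1 + 2k2 + 2k3 + k4): V^u = -1.6036, V^v = -0.8058
step 2: k1 = (0.643345, 0.711533), k2 = (0.677169, 0.634464), k3 = (0.674278, 0.631756), k4 = (0.686445, 0.551089); V <- V + (h/6)(k1 + 2k2 + 2k3 + k4): V^u = -1.4356, V^v = -0.6476
step 3: k1 = (0.686742, 0.551328), k2 = (0.680017, 0.472131), k3 = (0.679591, 0.471835), k4 = (0.658417, 0.398370); V <- V + (h/6)(k1 + 2k2 + 2k3 + k4): V^u = -1.2662, V^v = -0.5294
step 4: k1 = (0.658747, 0.398570), k2 = (0.627421, 0.332933), k3 = (0.628928, 0.333733), k4 = (0.591267, 0.276648); V <- V + (h/6)(k1 + 2k2 + 2k3 + k4): V^u = -1.1095, V^v = -0.4457


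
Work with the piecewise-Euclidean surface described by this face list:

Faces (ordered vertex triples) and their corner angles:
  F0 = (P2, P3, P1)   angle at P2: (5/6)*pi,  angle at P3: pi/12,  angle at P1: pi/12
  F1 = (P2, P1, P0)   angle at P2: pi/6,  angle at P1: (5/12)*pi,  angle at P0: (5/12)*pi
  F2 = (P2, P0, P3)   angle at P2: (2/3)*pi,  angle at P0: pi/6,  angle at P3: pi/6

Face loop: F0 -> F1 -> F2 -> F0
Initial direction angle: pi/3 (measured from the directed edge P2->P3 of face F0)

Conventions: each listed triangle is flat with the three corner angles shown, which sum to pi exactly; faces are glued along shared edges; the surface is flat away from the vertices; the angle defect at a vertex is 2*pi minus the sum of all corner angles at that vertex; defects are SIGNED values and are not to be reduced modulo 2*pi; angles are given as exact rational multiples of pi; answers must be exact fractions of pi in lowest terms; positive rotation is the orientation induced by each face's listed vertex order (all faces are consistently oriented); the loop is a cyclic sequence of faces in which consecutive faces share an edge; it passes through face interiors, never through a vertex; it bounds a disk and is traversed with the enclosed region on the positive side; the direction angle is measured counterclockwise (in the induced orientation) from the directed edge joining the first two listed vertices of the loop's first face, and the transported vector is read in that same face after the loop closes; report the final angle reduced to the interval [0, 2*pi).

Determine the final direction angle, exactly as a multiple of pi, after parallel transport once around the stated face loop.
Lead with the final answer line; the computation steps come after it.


Answer: final direction angle = (2/3)*pi

enclosed vertex P2: corner angles sum to (5/3)*pi, defect = 2*pi - (5/3)*pi = pi/3
transport around the loop rotates by the sum of enclosed defects; add to the initial angle mod 2*pi
final angle = pi/3 + pi/3 = (2/3)*pi (mod 2*pi)


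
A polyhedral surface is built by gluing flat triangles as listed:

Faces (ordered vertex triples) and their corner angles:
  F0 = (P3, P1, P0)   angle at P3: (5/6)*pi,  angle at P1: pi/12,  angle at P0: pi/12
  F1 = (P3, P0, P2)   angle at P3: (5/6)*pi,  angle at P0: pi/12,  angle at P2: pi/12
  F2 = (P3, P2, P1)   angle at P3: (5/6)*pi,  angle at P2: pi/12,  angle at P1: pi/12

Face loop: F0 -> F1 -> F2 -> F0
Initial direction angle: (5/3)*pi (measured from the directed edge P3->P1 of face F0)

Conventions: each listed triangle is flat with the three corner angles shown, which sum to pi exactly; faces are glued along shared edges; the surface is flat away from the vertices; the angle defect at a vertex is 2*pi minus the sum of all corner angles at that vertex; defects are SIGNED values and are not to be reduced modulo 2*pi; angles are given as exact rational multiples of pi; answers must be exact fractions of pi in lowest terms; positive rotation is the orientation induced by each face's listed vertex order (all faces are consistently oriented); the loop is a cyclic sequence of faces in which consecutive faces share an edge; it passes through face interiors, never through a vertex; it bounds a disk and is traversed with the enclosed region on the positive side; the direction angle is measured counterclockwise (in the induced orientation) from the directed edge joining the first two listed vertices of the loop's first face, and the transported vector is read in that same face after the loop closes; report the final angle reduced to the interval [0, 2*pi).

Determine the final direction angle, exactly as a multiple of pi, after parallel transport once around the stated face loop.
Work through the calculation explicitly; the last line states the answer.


enclosed vertex P3: corner angles sum to (5/2)*pi, defect = 2*pi - (5/2)*pi = -pi/2
adding the enclosed defects to the starting angle (mod 2*pi, induced orientation) gives the holonomy
final angle = (5/3)*pi - pi/2 = (7/6)*pi (mod 2*pi)

Answer: final direction angle = (7/6)*pi


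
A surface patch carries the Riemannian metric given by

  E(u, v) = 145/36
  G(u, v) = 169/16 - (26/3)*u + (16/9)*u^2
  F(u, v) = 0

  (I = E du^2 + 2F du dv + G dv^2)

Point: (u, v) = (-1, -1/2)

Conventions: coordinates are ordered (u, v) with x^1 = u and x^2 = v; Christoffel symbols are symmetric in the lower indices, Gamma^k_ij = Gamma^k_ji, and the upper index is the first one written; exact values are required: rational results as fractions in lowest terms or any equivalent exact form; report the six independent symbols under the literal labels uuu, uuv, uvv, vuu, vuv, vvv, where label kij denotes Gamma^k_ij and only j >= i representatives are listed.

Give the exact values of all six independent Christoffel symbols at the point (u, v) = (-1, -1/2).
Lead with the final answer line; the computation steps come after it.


Answer: Gamma_uuu = 0, Gamma_uuv = 0, Gamma_uvv = 44/29, Gamma_vuu = 0, Gamma_vuv = -16/55, Gamma_vvv = 0

E = 145/36, F = 0, G = 3025/144 at the point
E_u = 0, E_v = 0, F_u = 0, F_v = 0, G_u = -110/9, G_v = 0
EG - F^2 = 438625/5184;  g^inv = (5184/438625) * [[3025/144, 0], [0, 145/36]]
first-kind symbols [ij,l] = (1/2)(d_i g_jl + d_j g_il - d_l g_ij): [uu,u] = E_u/2 = 0, [uu,v] = F_u - E_v/2 = 0, [uv,u] = E_v/2 = 0, [uv,v] = G_u/2 = -55/9, [vv,u] = F_v - G_u/2 = 55/9, [vv,v] = G_v/2 = 0
Gamma^u_ij = (G*[ij,u] - F*[ij,v])/(EG - F^2), Gamma^v_ij = (E*[ij,v] - F*[ij,u])/(EG - F^2)


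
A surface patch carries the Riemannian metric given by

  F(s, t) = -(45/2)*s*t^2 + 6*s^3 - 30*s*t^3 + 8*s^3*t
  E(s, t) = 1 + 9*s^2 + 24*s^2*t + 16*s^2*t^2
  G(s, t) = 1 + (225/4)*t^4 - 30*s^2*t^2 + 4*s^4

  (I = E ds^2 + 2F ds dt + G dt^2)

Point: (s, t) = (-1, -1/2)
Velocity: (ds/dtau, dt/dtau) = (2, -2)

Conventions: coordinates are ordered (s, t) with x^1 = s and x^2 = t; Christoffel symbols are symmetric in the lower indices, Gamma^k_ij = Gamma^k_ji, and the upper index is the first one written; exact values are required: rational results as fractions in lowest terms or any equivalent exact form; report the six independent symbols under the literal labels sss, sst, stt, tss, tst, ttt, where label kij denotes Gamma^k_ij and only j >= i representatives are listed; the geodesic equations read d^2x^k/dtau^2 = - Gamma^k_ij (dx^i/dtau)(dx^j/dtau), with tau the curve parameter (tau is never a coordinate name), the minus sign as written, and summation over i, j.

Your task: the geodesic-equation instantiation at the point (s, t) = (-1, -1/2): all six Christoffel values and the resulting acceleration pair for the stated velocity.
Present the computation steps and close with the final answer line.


E = 2, F = -1/8, G = 65/64 at the point
E_s = -2, E_t = 8, F_s = 33/8, F_t = -8, G_s = -1, G_t = 15/8
EG - F^2 = 129/64;  g^inv = (64/129) * [[65/64, 1/8], [1/8, 2]]
first-kind symbols [ij,l] = (1/2)(d_i g_jl + d_j g_il - d_l g_ij): [ss,s] = E_s/2 = -1, [ss,t] = F_s - E_t/2 = 1/8, [st,s] = E_t/2 = 4, [st,t] = G_s/2 = -1/2, [tt,s] = F_t - G_s/2 = -15/2, [tt,t] = G_t/2 = 15/16
Gamma^s_ij = (G*[ij,s] - F*[ij,t])/(EG - F^2), Gamma^t_ij = (E*[ij,t] - F*[ij,s])/(EG - F^2)
Gamma_sss = -64/129, Gamma_sst = 256/129, Gamma_stt = -160/43, Gamma_tss = 8/129, Gamma_tst = -32/129, Gamma_ttt = 20/43
d^2s/dtau^2 = -(Gamma_sss*(2)^2 + 2*Gamma_sst*(2)*(-2) + Gamma_stt*(-2)^2) = 1408/43
d^2t/dtau^2 = -(Gamma_tss*(2)^2 + 2*Gamma_tst*(2)*(-2) + Gamma_ttt*(-2)^2) = -176/43

Answer: Gamma_sss = -64/129, Gamma_sst = 256/129, Gamma_stt = -160/43, Gamma_tss = 8/129, Gamma_tst = -32/129, Gamma_ttt = 20/43; accelerations (d^2s/dtau^2, d^2t/dtau^2) = (1408/43, -176/43)


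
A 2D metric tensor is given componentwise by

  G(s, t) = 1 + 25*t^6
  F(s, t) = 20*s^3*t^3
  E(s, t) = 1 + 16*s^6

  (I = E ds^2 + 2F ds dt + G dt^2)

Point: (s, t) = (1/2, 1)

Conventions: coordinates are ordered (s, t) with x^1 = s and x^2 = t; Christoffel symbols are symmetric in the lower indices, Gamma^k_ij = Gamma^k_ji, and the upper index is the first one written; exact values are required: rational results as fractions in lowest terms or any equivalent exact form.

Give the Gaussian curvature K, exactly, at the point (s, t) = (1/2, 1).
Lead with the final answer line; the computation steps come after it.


Answer: K = 16/245

E = 5/4, F = 5/2, G = 26, EG - F^2 = 105/4 at the point
E_s = 3, E_t = 0, F_s = 15, F_t = 15/2, G_s = 0, G_t = 150
E_tt = 0, F_st = 45, G_ss = 0
Apply the Brioschi formula K = (det M1 - det M2)/(EG - F^2)^2 over the derivative matrices of E, F, G.
M1 = [[-E_tt/2 + F_st - G_ss/2, E_s/2, F_s - E_t/2], [F_t - G_s/2, E, F], [G_t/2, F, G]] = [[45, 3/2, 15], [15/2, 5/4, 5/2], [75, 5/2, 26]]; det M1 = 45
M2 = [[0, E_t/2, G_s/2], [E_t/2, E, F], [G_s/2, F, G]] = [[0, 0, 0], [0, 5/4, 5/2], [0, 5/2, 26]]; det M2 = 0
det M1 - det M2 = 45; K = 45 / (105/4)^2 = 16/245


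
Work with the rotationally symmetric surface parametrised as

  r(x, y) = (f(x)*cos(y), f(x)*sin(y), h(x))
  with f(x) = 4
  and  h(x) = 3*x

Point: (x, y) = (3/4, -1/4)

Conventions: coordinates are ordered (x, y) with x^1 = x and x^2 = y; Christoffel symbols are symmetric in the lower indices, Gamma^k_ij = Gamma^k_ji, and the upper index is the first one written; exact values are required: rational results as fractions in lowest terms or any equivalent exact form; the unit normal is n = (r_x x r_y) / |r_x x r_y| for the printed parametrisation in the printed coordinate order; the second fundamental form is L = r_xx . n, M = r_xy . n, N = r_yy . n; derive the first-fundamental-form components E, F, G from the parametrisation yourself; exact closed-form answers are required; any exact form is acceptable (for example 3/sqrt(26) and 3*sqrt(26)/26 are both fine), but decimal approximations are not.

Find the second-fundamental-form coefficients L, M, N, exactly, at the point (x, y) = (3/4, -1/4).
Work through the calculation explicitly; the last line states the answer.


f = 4, f' = 0, f'' = 0, h' = 3, h'' = 0
E = 9, F = 0, G = 16; answer radicand W^2 = 9
unnormalised second-form numerators: l = 0, m = 0, n = 12; L = l/sqrt(9), and similarly M = m/sqrt(W^2), N = n/sqrt(W^2)

Answer: L = 0, M = 0, N = 4


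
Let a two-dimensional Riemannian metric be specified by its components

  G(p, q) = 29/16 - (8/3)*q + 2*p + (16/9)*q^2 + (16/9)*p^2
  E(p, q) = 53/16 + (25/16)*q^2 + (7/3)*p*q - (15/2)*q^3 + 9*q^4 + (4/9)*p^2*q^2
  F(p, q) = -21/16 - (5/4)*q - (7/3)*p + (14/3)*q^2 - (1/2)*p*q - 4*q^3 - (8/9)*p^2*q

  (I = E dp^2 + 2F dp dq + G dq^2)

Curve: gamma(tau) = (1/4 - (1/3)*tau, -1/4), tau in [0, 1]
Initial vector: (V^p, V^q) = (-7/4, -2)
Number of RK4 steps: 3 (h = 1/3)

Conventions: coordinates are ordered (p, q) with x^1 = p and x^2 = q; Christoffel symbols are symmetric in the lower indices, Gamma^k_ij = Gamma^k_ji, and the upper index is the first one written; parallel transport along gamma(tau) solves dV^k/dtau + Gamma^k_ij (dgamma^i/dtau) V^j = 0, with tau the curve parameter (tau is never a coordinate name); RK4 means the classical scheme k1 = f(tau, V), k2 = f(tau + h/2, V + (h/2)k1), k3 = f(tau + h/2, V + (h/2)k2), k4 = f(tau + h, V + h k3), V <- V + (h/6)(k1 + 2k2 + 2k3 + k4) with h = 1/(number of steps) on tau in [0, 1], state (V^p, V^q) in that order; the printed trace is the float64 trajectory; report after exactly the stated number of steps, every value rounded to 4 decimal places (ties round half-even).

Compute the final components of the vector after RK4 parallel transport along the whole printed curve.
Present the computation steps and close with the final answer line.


gamma'(tau) = (-1/3, 0); f(tau, V)^k = -Gamma^k_ij(gamma(tau)) gamma'^i(tau) V^j; h = 1/3; intermediate values shown to 6 dp
curve data and Christoffel symbols at the stage parameters:
  tau = 0.000000: gamma = (0.250000, -0.250000), gamma' = (-0.333333, 0.000000); Gamma_ppp = -0.220480, Gamma_ppq = -0.186564, Gamma_pqq = -2.219714, Gamma_qpp = -0.396078, Gamma_qpq = 0.382193, Gamma_qqq = -1.376272
  tau = 0.166667: gamma = (0.194444, -0.250000), gamma' = (-0.333333, 0.000000); Gamma_ppp = -0.203412, Gamma_ppq = -0.221386, Gamma_pqq = -2.090804, Gamma_qpp = -0.389502, Gamma_qpq = 0.364202, Gamma_qqq = -1.315761
  tau = 0.333333: gamma = (0.138889, -0.250000), gamma' = (-0.333333, 0.000000); Gamma_ppp = -0.186668, Gamma_ppq = -0.254622, Gamma_pqq = -1.969509, Gamma_qpp = -0.381935, Gamma_qpq = 0.346432, Gamma_qqq = -1.256011
  tau = 0.500000: gamma = (0.083333, -0.250000), gamma' = (-0.333333, 0.000000); Gamma_ppp = -0.170338, Gamma_ppq = -0.286294, Gamma_pqq = -1.855623, Gamma_qpp = -0.373324, Gamma_qpq = 0.328967, Gamma_qqq = -1.196994
  tau = 0.666667: gamma = (0.027778, -0.250000), gamma' = (-0.333333, 0.000000); Gamma_ppp = -0.154518, Gamma_ppq = -0.316431, Gamma_pqq = -1.748951, Gamma_qpp = -0.363612, Gamma_qpq = 0.311901, Gamma_qqq = -1.138670
  tau = 0.833333: gamma = (-0.027778, -0.250000), gamma' = (-0.333333, 0.000000); Gamma_ppp = -0.139310, Gamma_ppq = -0.345074, Gamma_pqq = -1.649300, Gamma_qpp = -0.352742, Gamma_qpq = 0.295330, Gamma_qqq = -1.080991
  tau = 1.000000: gamma = (-0.083333, -0.250000), gamma' = (-0.333333, 0.000000); Gamma_ppp = -0.124823, Gamma_ppq = -0.372280, Gamma_pqq = -1.556488, Gamma_qpp = -0.340658, Gamma_qpq = 0.279359, Gamma_qqq = -1.023898
step 0: V^p = -1.7500, V^q = -2.0000
step 1: k1 = (0.252989, -0.023750), k2 = (0.263681, -0.021547), k3 = (0.263533, -0.021734), k4 = (0.273787, -0.020179); V <- V + (h/6)(k1 + 2k2 + 2k3 + k4): V^p = -1.6622, V^q = -2.0072
step 2: k1 = (0.273787, -0.020180), k2 = (0.283661, -0.019313), k3 = (0.283553, -0.019502), k4 = (0.293147, -0.019360); V <- V + (h/6)(k1 + 2k2 + 2k3 + k4): V^p = -1.5676, V^q = -2.0138
step 3: k1 = (0.293148, -0.019361), k2 = (0.302530, -0.019980), k3 = (0.302470, -0.020174), k4 = (0.311759, -0.021586); V <- V + (h/6)(k1 + 2k2 + 2k3 + k4): V^p = -1.4668, V^q = -2.0205

Answer: V^p = -1.4668, V^q = -2.0205


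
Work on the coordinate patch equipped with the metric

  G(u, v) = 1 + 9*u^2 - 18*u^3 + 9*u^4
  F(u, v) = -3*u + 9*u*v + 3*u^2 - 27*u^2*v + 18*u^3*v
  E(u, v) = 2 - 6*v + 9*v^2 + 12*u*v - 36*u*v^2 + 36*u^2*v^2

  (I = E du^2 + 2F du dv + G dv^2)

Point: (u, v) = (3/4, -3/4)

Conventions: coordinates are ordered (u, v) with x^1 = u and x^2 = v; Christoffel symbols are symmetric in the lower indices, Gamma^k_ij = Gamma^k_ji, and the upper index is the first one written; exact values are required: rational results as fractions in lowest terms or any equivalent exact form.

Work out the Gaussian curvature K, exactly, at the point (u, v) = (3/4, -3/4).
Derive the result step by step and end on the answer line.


E = 65/64, F = 9/128, G = 337/256, EG - F^2 = 341/256 at the point
E_u = 9/8, E_v = -3/8, F_u = 75/32, F_v = -27/32, G_u = -27/16, G_v = 0
E_vv = 9/2, F_uv = -9/8, G_uu = -9/4
K follows from Brioschi's formula, (det M1 - det M2)/(EG - F^2)^2.
M1 = [[-E_vv/2 + F_uv - G_uu/2, E_u/2, F_u - E_v/2], [F_v - G_u/2, E, F], [G_v/2, F, G]] = [[-9/4, 9/16, 81/32], [0, 65/64, 9/128], [0, 9/128, 337/256]]; det M1 = -3069/1024
M2 = [[0, E_v/2, G_u/2], [E_v/2, E, F], [G_u/2, F, G]] = [[0, -3/16, -27/32], [-3/16, 65/64, 9/128], [-27/32, 9/128, 337/256]]; det M2 = -765/1024
det M1 - det M2 = -9/4; K = -9/4 / (341/256)^2 = -147456/116281

Answer: K = -147456/116281


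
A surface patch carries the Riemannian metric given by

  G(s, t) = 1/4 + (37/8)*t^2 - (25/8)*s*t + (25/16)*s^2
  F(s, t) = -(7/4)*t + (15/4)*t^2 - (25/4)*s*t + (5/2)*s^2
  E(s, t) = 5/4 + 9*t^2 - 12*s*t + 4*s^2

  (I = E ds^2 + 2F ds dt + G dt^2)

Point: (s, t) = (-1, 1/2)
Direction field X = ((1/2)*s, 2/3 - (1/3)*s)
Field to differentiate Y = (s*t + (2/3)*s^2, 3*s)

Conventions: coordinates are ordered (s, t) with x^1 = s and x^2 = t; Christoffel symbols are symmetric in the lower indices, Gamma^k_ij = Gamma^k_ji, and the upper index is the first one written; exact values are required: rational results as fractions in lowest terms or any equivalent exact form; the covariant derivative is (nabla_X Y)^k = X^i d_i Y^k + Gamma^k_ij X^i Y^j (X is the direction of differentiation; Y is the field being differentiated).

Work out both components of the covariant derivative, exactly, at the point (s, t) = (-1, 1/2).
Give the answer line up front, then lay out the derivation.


Answer: (nabla_X Y)^s = 479/22137, (nabla_X Y)^t = -118309/22137

E = 27/2, F = 91/16, G = 145/32 at the point
E_s = -14, E_t = 21, F_s = -65/8, F_t = 33/4, G_s = -75/16, G_t = 31/4
EG - F^2 = 7379/256;  g^inv = (256/7379) * [[145/32, -91/16], [-91/16, 27/2]]
first-kind symbols [ij,l] = (1/2)(d_i g_jl + d_j g_il - d_l g_ij): [ss,s] = E_s/2 = -7, [ss,t] = F_s - E_t/2 = -149/8, [st,s] = E_t/2 = 21/2, [st,t] = G_s/2 = -75/32, [tt,s] = F_t - G_s/2 = 339/32, [tt,t] = G_t/2 = 31/8
Gamma^s_ij = (G*[ij,s] - F*[ij,t])/(EG - F^2), Gamma^t_ij = (E*[ij,t] - F*[ij,s])/(EG - F^2)
Gamma_sss = 18998/7379, Gamma_sst = 31185/14758, Gamma_stt = 26587/29516, Gamma_tss = -54176/7379, Gamma_tst = -23388/7379, Gamma_ttt = -4065/14758
X = (-1/2, 1), Y = (1/6, -3) at the point
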